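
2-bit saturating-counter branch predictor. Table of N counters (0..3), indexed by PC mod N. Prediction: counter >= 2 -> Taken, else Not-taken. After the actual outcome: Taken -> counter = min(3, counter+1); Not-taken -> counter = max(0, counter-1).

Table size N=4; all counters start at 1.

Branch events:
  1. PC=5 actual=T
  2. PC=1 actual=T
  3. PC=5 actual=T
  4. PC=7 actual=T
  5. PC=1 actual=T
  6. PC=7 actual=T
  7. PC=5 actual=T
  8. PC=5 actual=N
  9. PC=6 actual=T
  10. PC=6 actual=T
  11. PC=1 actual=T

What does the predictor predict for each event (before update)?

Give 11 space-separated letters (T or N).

Answer: N T T N T T T T N T T

Derivation:
Ev 1: PC=5 idx=1 pred=N actual=T -> ctr[1]=2
Ev 2: PC=1 idx=1 pred=T actual=T -> ctr[1]=3
Ev 3: PC=5 idx=1 pred=T actual=T -> ctr[1]=3
Ev 4: PC=7 idx=3 pred=N actual=T -> ctr[3]=2
Ev 5: PC=1 idx=1 pred=T actual=T -> ctr[1]=3
Ev 6: PC=7 idx=3 pred=T actual=T -> ctr[3]=3
Ev 7: PC=5 idx=1 pred=T actual=T -> ctr[1]=3
Ev 8: PC=5 idx=1 pred=T actual=N -> ctr[1]=2
Ev 9: PC=6 idx=2 pred=N actual=T -> ctr[2]=2
Ev 10: PC=6 idx=2 pred=T actual=T -> ctr[2]=3
Ev 11: PC=1 idx=1 pred=T actual=T -> ctr[1]=3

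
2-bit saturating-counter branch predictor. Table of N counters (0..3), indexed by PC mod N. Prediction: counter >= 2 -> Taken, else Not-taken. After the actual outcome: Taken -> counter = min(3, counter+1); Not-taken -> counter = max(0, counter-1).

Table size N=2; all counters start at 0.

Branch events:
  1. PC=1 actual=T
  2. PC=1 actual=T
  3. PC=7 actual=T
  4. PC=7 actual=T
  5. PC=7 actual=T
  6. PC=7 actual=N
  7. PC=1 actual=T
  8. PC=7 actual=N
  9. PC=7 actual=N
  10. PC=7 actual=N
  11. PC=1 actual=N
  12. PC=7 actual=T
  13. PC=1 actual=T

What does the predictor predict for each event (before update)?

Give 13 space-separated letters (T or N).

Ev 1: PC=1 idx=1 pred=N actual=T -> ctr[1]=1
Ev 2: PC=1 idx=1 pred=N actual=T -> ctr[1]=2
Ev 3: PC=7 idx=1 pred=T actual=T -> ctr[1]=3
Ev 4: PC=7 idx=1 pred=T actual=T -> ctr[1]=3
Ev 5: PC=7 idx=1 pred=T actual=T -> ctr[1]=3
Ev 6: PC=7 idx=1 pred=T actual=N -> ctr[1]=2
Ev 7: PC=1 idx=1 pred=T actual=T -> ctr[1]=3
Ev 8: PC=7 idx=1 pred=T actual=N -> ctr[1]=2
Ev 9: PC=7 idx=1 pred=T actual=N -> ctr[1]=1
Ev 10: PC=7 idx=1 pred=N actual=N -> ctr[1]=0
Ev 11: PC=1 idx=1 pred=N actual=N -> ctr[1]=0
Ev 12: PC=7 idx=1 pred=N actual=T -> ctr[1]=1
Ev 13: PC=1 idx=1 pred=N actual=T -> ctr[1]=2

Answer: N N T T T T T T T N N N N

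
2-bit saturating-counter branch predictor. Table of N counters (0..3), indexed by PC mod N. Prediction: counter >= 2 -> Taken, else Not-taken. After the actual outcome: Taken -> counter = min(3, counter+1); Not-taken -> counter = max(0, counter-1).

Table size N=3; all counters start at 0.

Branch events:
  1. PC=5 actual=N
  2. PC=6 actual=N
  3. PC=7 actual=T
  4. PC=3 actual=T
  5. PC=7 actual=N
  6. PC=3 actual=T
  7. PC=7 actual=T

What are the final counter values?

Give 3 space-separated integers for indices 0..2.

Ev 1: PC=5 idx=2 pred=N actual=N -> ctr[2]=0
Ev 2: PC=6 idx=0 pred=N actual=N -> ctr[0]=0
Ev 3: PC=7 idx=1 pred=N actual=T -> ctr[1]=1
Ev 4: PC=3 idx=0 pred=N actual=T -> ctr[0]=1
Ev 5: PC=7 idx=1 pred=N actual=N -> ctr[1]=0
Ev 6: PC=3 idx=0 pred=N actual=T -> ctr[0]=2
Ev 7: PC=7 idx=1 pred=N actual=T -> ctr[1]=1

Answer: 2 1 0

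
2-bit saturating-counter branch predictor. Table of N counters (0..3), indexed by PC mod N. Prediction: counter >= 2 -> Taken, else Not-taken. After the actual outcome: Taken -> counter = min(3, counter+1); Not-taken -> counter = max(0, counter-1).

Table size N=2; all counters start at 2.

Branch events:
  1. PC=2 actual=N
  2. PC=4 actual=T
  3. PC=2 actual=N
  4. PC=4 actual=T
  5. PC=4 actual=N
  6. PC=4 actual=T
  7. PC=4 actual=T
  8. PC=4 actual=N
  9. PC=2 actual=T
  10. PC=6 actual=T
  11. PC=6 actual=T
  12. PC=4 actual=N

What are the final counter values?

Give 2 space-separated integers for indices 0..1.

Answer: 2 2

Derivation:
Ev 1: PC=2 idx=0 pred=T actual=N -> ctr[0]=1
Ev 2: PC=4 idx=0 pred=N actual=T -> ctr[0]=2
Ev 3: PC=2 idx=0 pred=T actual=N -> ctr[0]=1
Ev 4: PC=4 idx=0 pred=N actual=T -> ctr[0]=2
Ev 5: PC=4 idx=0 pred=T actual=N -> ctr[0]=1
Ev 6: PC=4 idx=0 pred=N actual=T -> ctr[0]=2
Ev 7: PC=4 idx=0 pred=T actual=T -> ctr[0]=3
Ev 8: PC=4 idx=0 pred=T actual=N -> ctr[0]=2
Ev 9: PC=2 idx=0 pred=T actual=T -> ctr[0]=3
Ev 10: PC=6 idx=0 pred=T actual=T -> ctr[0]=3
Ev 11: PC=6 idx=0 pred=T actual=T -> ctr[0]=3
Ev 12: PC=4 idx=0 pred=T actual=N -> ctr[0]=2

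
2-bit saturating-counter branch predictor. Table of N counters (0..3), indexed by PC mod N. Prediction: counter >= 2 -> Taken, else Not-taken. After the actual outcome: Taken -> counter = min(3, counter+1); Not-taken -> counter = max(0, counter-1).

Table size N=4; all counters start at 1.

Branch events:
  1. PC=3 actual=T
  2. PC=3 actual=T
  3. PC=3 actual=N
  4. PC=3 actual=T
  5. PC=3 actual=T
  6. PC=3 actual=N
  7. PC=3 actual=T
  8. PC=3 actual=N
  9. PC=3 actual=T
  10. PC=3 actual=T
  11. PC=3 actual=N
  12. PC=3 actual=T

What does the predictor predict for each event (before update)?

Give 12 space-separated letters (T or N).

Ev 1: PC=3 idx=3 pred=N actual=T -> ctr[3]=2
Ev 2: PC=3 idx=3 pred=T actual=T -> ctr[3]=3
Ev 3: PC=3 idx=3 pred=T actual=N -> ctr[3]=2
Ev 4: PC=3 idx=3 pred=T actual=T -> ctr[3]=3
Ev 5: PC=3 idx=3 pred=T actual=T -> ctr[3]=3
Ev 6: PC=3 idx=3 pred=T actual=N -> ctr[3]=2
Ev 7: PC=3 idx=3 pred=T actual=T -> ctr[3]=3
Ev 8: PC=3 idx=3 pred=T actual=N -> ctr[3]=2
Ev 9: PC=3 idx=3 pred=T actual=T -> ctr[3]=3
Ev 10: PC=3 idx=3 pred=T actual=T -> ctr[3]=3
Ev 11: PC=3 idx=3 pred=T actual=N -> ctr[3]=2
Ev 12: PC=3 idx=3 pred=T actual=T -> ctr[3]=3

Answer: N T T T T T T T T T T T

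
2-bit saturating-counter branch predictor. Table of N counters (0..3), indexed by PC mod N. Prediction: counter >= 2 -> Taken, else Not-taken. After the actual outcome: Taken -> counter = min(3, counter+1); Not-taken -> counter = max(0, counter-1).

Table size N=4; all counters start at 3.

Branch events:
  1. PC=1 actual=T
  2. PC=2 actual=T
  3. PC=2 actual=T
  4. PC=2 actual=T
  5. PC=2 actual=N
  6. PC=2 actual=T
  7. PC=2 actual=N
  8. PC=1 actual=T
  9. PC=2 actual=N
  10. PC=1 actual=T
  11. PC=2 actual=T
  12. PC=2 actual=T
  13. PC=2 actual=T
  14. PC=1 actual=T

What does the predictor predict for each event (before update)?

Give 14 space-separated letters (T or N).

Answer: T T T T T T T T T T N T T T

Derivation:
Ev 1: PC=1 idx=1 pred=T actual=T -> ctr[1]=3
Ev 2: PC=2 idx=2 pred=T actual=T -> ctr[2]=3
Ev 3: PC=2 idx=2 pred=T actual=T -> ctr[2]=3
Ev 4: PC=2 idx=2 pred=T actual=T -> ctr[2]=3
Ev 5: PC=2 idx=2 pred=T actual=N -> ctr[2]=2
Ev 6: PC=2 idx=2 pred=T actual=T -> ctr[2]=3
Ev 7: PC=2 idx=2 pred=T actual=N -> ctr[2]=2
Ev 8: PC=1 idx=1 pred=T actual=T -> ctr[1]=3
Ev 9: PC=2 idx=2 pred=T actual=N -> ctr[2]=1
Ev 10: PC=1 idx=1 pred=T actual=T -> ctr[1]=3
Ev 11: PC=2 idx=2 pred=N actual=T -> ctr[2]=2
Ev 12: PC=2 idx=2 pred=T actual=T -> ctr[2]=3
Ev 13: PC=2 idx=2 pred=T actual=T -> ctr[2]=3
Ev 14: PC=1 idx=1 pred=T actual=T -> ctr[1]=3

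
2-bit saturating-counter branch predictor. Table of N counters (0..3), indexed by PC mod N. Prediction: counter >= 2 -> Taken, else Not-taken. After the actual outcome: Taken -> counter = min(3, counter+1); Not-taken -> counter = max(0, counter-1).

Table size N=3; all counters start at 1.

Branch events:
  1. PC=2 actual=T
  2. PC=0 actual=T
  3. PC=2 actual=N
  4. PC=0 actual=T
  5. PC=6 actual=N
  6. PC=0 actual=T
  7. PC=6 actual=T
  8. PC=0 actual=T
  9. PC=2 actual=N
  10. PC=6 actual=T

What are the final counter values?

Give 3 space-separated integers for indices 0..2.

Answer: 3 1 0

Derivation:
Ev 1: PC=2 idx=2 pred=N actual=T -> ctr[2]=2
Ev 2: PC=0 idx=0 pred=N actual=T -> ctr[0]=2
Ev 3: PC=2 idx=2 pred=T actual=N -> ctr[2]=1
Ev 4: PC=0 idx=0 pred=T actual=T -> ctr[0]=3
Ev 5: PC=6 idx=0 pred=T actual=N -> ctr[0]=2
Ev 6: PC=0 idx=0 pred=T actual=T -> ctr[0]=3
Ev 7: PC=6 idx=0 pred=T actual=T -> ctr[0]=3
Ev 8: PC=0 idx=0 pred=T actual=T -> ctr[0]=3
Ev 9: PC=2 idx=2 pred=N actual=N -> ctr[2]=0
Ev 10: PC=6 idx=0 pred=T actual=T -> ctr[0]=3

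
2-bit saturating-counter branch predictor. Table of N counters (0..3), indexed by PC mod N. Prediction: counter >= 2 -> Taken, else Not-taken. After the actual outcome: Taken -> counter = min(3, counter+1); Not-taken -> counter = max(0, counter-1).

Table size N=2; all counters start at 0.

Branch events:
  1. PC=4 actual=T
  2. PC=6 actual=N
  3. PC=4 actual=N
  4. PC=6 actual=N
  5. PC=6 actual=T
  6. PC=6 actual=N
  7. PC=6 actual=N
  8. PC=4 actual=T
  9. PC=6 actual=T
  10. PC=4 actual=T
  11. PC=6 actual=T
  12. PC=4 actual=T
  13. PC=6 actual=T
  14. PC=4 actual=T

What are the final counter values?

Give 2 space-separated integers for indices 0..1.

Answer: 3 0

Derivation:
Ev 1: PC=4 idx=0 pred=N actual=T -> ctr[0]=1
Ev 2: PC=6 idx=0 pred=N actual=N -> ctr[0]=0
Ev 3: PC=4 idx=0 pred=N actual=N -> ctr[0]=0
Ev 4: PC=6 idx=0 pred=N actual=N -> ctr[0]=0
Ev 5: PC=6 idx=0 pred=N actual=T -> ctr[0]=1
Ev 6: PC=6 idx=0 pred=N actual=N -> ctr[0]=0
Ev 7: PC=6 idx=0 pred=N actual=N -> ctr[0]=0
Ev 8: PC=4 idx=0 pred=N actual=T -> ctr[0]=1
Ev 9: PC=6 idx=0 pred=N actual=T -> ctr[0]=2
Ev 10: PC=4 idx=0 pred=T actual=T -> ctr[0]=3
Ev 11: PC=6 idx=0 pred=T actual=T -> ctr[0]=3
Ev 12: PC=4 idx=0 pred=T actual=T -> ctr[0]=3
Ev 13: PC=6 idx=0 pred=T actual=T -> ctr[0]=3
Ev 14: PC=4 idx=0 pred=T actual=T -> ctr[0]=3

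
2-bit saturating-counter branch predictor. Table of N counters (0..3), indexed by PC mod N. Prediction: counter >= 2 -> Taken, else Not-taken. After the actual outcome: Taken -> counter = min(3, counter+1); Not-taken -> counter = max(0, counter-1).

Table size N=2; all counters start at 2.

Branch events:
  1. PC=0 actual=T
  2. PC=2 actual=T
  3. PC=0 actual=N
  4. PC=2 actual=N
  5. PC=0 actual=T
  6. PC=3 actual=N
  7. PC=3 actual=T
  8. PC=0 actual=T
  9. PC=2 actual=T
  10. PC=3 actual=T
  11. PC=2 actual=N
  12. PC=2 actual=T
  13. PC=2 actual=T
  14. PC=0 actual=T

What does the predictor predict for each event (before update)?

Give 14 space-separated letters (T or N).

Ev 1: PC=0 idx=0 pred=T actual=T -> ctr[0]=3
Ev 2: PC=2 idx=0 pred=T actual=T -> ctr[0]=3
Ev 3: PC=0 idx=0 pred=T actual=N -> ctr[0]=2
Ev 4: PC=2 idx=0 pred=T actual=N -> ctr[0]=1
Ev 5: PC=0 idx=0 pred=N actual=T -> ctr[0]=2
Ev 6: PC=3 idx=1 pred=T actual=N -> ctr[1]=1
Ev 7: PC=3 idx=1 pred=N actual=T -> ctr[1]=2
Ev 8: PC=0 idx=0 pred=T actual=T -> ctr[0]=3
Ev 9: PC=2 idx=0 pred=T actual=T -> ctr[0]=3
Ev 10: PC=3 idx=1 pred=T actual=T -> ctr[1]=3
Ev 11: PC=2 idx=0 pred=T actual=N -> ctr[0]=2
Ev 12: PC=2 idx=0 pred=T actual=T -> ctr[0]=3
Ev 13: PC=2 idx=0 pred=T actual=T -> ctr[0]=3
Ev 14: PC=0 idx=0 pred=T actual=T -> ctr[0]=3

Answer: T T T T N T N T T T T T T T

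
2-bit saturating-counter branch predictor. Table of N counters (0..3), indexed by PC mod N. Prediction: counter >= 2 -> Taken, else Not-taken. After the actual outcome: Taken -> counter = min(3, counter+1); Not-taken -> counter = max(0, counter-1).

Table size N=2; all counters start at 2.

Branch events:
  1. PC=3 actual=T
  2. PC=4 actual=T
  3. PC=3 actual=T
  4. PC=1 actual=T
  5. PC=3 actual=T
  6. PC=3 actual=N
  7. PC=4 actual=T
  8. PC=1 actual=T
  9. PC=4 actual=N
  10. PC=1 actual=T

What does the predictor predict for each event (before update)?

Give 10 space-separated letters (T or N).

Ev 1: PC=3 idx=1 pred=T actual=T -> ctr[1]=3
Ev 2: PC=4 idx=0 pred=T actual=T -> ctr[0]=3
Ev 3: PC=3 idx=1 pred=T actual=T -> ctr[1]=3
Ev 4: PC=1 idx=1 pred=T actual=T -> ctr[1]=3
Ev 5: PC=3 idx=1 pred=T actual=T -> ctr[1]=3
Ev 6: PC=3 idx=1 pred=T actual=N -> ctr[1]=2
Ev 7: PC=4 idx=0 pred=T actual=T -> ctr[0]=3
Ev 8: PC=1 idx=1 pred=T actual=T -> ctr[1]=3
Ev 9: PC=4 idx=0 pred=T actual=N -> ctr[0]=2
Ev 10: PC=1 idx=1 pred=T actual=T -> ctr[1]=3

Answer: T T T T T T T T T T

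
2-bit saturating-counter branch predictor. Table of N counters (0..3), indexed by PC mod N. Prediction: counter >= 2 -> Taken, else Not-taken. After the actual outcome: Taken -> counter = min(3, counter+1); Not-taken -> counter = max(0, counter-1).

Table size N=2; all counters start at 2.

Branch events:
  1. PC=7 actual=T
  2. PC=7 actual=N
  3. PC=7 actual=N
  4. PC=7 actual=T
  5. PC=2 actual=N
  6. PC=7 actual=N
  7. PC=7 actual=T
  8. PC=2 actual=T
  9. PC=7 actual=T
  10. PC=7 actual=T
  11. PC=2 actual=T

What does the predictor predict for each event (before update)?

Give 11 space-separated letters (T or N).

Ev 1: PC=7 idx=1 pred=T actual=T -> ctr[1]=3
Ev 2: PC=7 idx=1 pred=T actual=N -> ctr[1]=2
Ev 3: PC=7 idx=1 pred=T actual=N -> ctr[1]=1
Ev 4: PC=7 idx=1 pred=N actual=T -> ctr[1]=2
Ev 5: PC=2 idx=0 pred=T actual=N -> ctr[0]=1
Ev 6: PC=7 idx=1 pred=T actual=N -> ctr[1]=1
Ev 7: PC=7 idx=1 pred=N actual=T -> ctr[1]=2
Ev 8: PC=2 idx=0 pred=N actual=T -> ctr[0]=2
Ev 9: PC=7 idx=1 pred=T actual=T -> ctr[1]=3
Ev 10: PC=7 idx=1 pred=T actual=T -> ctr[1]=3
Ev 11: PC=2 idx=0 pred=T actual=T -> ctr[0]=3

Answer: T T T N T T N N T T T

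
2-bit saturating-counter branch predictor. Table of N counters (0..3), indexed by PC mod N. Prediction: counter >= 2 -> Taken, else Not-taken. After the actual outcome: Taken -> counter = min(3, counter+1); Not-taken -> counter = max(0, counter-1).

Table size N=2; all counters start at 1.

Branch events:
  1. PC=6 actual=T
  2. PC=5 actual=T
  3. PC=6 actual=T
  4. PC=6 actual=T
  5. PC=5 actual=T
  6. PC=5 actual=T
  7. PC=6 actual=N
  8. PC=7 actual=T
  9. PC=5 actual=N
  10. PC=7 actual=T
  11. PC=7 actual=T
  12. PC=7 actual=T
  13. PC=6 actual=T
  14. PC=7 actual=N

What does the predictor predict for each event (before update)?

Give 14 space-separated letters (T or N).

Ev 1: PC=6 idx=0 pred=N actual=T -> ctr[0]=2
Ev 2: PC=5 idx=1 pred=N actual=T -> ctr[1]=2
Ev 3: PC=6 idx=0 pred=T actual=T -> ctr[0]=3
Ev 4: PC=6 idx=0 pred=T actual=T -> ctr[0]=3
Ev 5: PC=5 idx=1 pred=T actual=T -> ctr[1]=3
Ev 6: PC=5 idx=1 pred=T actual=T -> ctr[1]=3
Ev 7: PC=6 idx=0 pred=T actual=N -> ctr[0]=2
Ev 8: PC=7 idx=1 pred=T actual=T -> ctr[1]=3
Ev 9: PC=5 idx=1 pred=T actual=N -> ctr[1]=2
Ev 10: PC=7 idx=1 pred=T actual=T -> ctr[1]=3
Ev 11: PC=7 idx=1 pred=T actual=T -> ctr[1]=3
Ev 12: PC=7 idx=1 pred=T actual=T -> ctr[1]=3
Ev 13: PC=6 idx=0 pred=T actual=T -> ctr[0]=3
Ev 14: PC=7 idx=1 pred=T actual=N -> ctr[1]=2

Answer: N N T T T T T T T T T T T T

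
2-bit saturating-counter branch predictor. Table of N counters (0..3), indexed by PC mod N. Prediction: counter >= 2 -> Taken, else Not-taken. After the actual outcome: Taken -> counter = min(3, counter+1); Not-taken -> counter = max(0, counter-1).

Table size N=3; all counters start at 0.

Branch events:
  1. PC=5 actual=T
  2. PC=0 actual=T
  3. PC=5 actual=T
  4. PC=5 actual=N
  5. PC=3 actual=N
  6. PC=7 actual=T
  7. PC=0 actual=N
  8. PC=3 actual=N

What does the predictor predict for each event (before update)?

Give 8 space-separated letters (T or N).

Ev 1: PC=5 idx=2 pred=N actual=T -> ctr[2]=1
Ev 2: PC=0 idx=0 pred=N actual=T -> ctr[0]=1
Ev 3: PC=5 idx=2 pred=N actual=T -> ctr[2]=2
Ev 4: PC=5 idx=2 pred=T actual=N -> ctr[2]=1
Ev 5: PC=3 idx=0 pred=N actual=N -> ctr[0]=0
Ev 6: PC=7 idx=1 pred=N actual=T -> ctr[1]=1
Ev 7: PC=0 idx=0 pred=N actual=N -> ctr[0]=0
Ev 8: PC=3 idx=0 pred=N actual=N -> ctr[0]=0

Answer: N N N T N N N N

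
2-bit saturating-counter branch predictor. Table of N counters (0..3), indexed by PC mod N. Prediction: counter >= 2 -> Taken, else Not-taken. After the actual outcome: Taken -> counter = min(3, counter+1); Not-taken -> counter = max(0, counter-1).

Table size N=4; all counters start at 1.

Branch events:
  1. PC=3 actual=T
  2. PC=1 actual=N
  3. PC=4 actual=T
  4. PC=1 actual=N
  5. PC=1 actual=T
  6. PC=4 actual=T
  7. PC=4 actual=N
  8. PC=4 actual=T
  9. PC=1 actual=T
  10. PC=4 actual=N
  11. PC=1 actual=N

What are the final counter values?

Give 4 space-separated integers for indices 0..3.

Ev 1: PC=3 idx=3 pred=N actual=T -> ctr[3]=2
Ev 2: PC=1 idx=1 pred=N actual=N -> ctr[1]=0
Ev 3: PC=4 idx=0 pred=N actual=T -> ctr[0]=2
Ev 4: PC=1 idx=1 pred=N actual=N -> ctr[1]=0
Ev 5: PC=1 idx=1 pred=N actual=T -> ctr[1]=1
Ev 6: PC=4 idx=0 pred=T actual=T -> ctr[0]=3
Ev 7: PC=4 idx=0 pred=T actual=N -> ctr[0]=2
Ev 8: PC=4 idx=0 pred=T actual=T -> ctr[0]=3
Ev 9: PC=1 idx=1 pred=N actual=T -> ctr[1]=2
Ev 10: PC=4 idx=0 pred=T actual=N -> ctr[0]=2
Ev 11: PC=1 idx=1 pred=T actual=N -> ctr[1]=1

Answer: 2 1 1 2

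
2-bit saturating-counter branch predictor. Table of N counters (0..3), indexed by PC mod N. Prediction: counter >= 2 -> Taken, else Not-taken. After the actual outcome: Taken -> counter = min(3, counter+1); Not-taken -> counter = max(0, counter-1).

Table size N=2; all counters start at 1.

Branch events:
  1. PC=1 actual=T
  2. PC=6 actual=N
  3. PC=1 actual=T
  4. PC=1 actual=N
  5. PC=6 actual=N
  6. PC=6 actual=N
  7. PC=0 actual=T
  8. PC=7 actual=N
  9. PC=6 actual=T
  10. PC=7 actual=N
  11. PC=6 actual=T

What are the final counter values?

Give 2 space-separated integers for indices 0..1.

Ev 1: PC=1 idx=1 pred=N actual=T -> ctr[1]=2
Ev 2: PC=6 idx=0 pred=N actual=N -> ctr[0]=0
Ev 3: PC=1 idx=1 pred=T actual=T -> ctr[1]=3
Ev 4: PC=1 idx=1 pred=T actual=N -> ctr[1]=2
Ev 5: PC=6 idx=0 pred=N actual=N -> ctr[0]=0
Ev 6: PC=6 idx=0 pred=N actual=N -> ctr[0]=0
Ev 7: PC=0 idx=0 pred=N actual=T -> ctr[0]=1
Ev 8: PC=7 idx=1 pred=T actual=N -> ctr[1]=1
Ev 9: PC=6 idx=0 pred=N actual=T -> ctr[0]=2
Ev 10: PC=7 idx=1 pred=N actual=N -> ctr[1]=0
Ev 11: PC=6 idx=0 pred=T actual=T -> ctr[0]=3

Answer: 3 0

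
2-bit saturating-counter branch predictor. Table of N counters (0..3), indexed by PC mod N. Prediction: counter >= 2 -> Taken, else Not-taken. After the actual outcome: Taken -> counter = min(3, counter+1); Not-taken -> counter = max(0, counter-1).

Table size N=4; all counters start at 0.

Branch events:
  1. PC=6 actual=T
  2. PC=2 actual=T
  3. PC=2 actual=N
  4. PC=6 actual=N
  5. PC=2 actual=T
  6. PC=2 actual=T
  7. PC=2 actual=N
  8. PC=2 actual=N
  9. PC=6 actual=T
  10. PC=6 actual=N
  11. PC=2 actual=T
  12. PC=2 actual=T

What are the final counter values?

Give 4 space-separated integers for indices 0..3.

Answer: 0 0 2 0

Derivation:
Ev 1: PC=6 idx=2 pred=N actual=T -> ctr[2]=1
Ev 2: PC=2 idx=2 pred=N actual=T -> ctr[2]=2
Ev 3: PC=2 idx=2 pred=T actual=N -> ctr[2]=1
Ev 4: PC=6 idx=2 pred=N actual=N -> ctr[2]=0
Ev 5: PC=2 idx=2 pred=N actual=T -> ctr[2]=1
Ev 6: PC=2 idx=2 pred=N actual=T -> ctr[2]=2
Ev 7: PC=2 idx=2 pred=T actual=N -> ctr[2]=1
Ev 8: PC=2 idx=2 pred=N actual=N -> ctr[2]=0
Ev 9: PC=6 idx=2 pred=N actual=T -> ctr[2]=1
Ev 10: PC=6 idx=2 pred=N actual=N -> ctr[2]=0
Ev 11: PC=2 idx=2 pred=N actual=T -> ctr[2]=1
Ev 12: PC=2 idx=2 pred=N actual=T -> ctr[2]=2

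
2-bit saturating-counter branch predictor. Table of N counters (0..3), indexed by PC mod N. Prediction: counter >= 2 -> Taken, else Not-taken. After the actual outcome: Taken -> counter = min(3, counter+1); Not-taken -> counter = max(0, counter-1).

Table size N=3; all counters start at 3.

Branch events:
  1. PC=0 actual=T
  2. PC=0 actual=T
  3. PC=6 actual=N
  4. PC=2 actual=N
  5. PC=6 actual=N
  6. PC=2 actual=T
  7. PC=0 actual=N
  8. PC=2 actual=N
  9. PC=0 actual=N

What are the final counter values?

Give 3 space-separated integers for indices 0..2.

Answer: 0 3 2

Derivation:
Ev 1: PC=0 idx=0 pred=T actual=T -> ctr[0]=3
Ev 2: PC=0 idx=0 pred=T actual=T -> ctr[0]=3
Ev 3: PC=6 idx=0 pred=T actual=N -> ctr[0]=2
Ev 4: PC=2 idx=2 pred=T actual=N -> ctr[2]=2
Ev 5: PC=6 idx=0 pred=T actual=N -> ctr[0]=1
Ev 6: PC=2 idx=2 pred=T actual=T -> ctr[2]=3
Ev 7: PC=0 idx=0 pred=N actual=N -> ctr[0]=0
Ev 8: PC=2 idx=2 pred=T actual=N -> ctr[2]=2
Ev 9: PC=0 idx=0 pred=N actual=N -> ctr[0]=0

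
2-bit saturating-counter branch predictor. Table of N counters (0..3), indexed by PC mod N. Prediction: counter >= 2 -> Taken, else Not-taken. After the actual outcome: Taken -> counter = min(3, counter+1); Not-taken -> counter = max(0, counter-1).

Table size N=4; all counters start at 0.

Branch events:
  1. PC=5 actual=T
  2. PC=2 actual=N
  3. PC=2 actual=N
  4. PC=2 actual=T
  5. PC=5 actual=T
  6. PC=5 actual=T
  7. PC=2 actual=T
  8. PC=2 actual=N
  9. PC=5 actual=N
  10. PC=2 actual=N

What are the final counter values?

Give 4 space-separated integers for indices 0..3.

Ev 1: PC=5 idx=1 pred=N actual=T -> ctr[1]=1
Ev 2: PC=2 idx=2 pred=N actual=N -> ctr[2]=0
Ev 3: PC=2 idx=2 pred=N actual=N -> ctr[2]=0
Ev 4: PC=2 idx=2 pred=N actual=T -> ctr[2]=1
Ev 5: PC=5 idx=1 pred=N actual=T -> ctr[1]=2
Ev 6: PC=5 idx=1 pred=T actual=T -> ctr[1]=3
Ev 7: PC=2 idx=2 pred=N actual=T -> ctr[2]=2
Ev 8: PC=2 idx=2 pred=T actual=N -> ctr[2]=1
Ev 9: PC=5 idx=1 pred=T actual=N -> ctr[1]=2
Ev 10: PC=2 idx=2 pred=N actual=N -> ctr[2]=0

Answer: 0 2 0 0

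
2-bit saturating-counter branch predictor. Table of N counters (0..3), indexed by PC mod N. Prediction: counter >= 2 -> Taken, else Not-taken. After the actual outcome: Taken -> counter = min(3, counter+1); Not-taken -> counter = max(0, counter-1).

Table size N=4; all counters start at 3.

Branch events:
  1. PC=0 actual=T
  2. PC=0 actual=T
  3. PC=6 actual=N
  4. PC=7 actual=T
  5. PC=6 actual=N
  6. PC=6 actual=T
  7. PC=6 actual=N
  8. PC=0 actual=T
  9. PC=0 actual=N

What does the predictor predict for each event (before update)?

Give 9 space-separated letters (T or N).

Ev 1: PC=0 idx=0 pred=T actual=T -> ctr[0]=3
Ev 2: PC=0 idx=0 pred=T actual=T -> ctr[0]=3
Ev 3: PC=6 idx=2 pred=T actual=N -> ctr[2]=2
Ev 4: PC=7 idx=3 pred=T actual=T -> ctr[3]=3
Ev 5: PC=6 idx=2 pred=T actual=N -> ctr[2]=1
Ev 6: PC=6 idx=2 pred=N actual=T -> ctr[2]=2
Ev 7: PC=6 idx=2 pred=T actual=N -> ctr[2]=1
Ev 8: PC=0 idx=0 pred=T actual=T -> ctr[0]=3
Ev 9: PC=0 idx=0 pred=T actual=N -> ctr[0]=2

Answer: T T T T T N T T T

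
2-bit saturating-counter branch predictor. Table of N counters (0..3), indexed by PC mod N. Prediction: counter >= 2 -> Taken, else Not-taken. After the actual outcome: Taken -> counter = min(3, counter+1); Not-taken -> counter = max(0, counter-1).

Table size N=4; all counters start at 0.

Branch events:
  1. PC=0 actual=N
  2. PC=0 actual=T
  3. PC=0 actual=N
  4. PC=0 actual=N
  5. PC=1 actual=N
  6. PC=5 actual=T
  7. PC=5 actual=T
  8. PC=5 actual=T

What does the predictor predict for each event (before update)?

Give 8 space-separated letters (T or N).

Answer: N N N N N N N T

Derivation:
Ev 1: PC=0 idx=0 pred=N actual=N -> ctr[0]=0
Ev 2: PC=0 idx=0 pred=N actual=T -> ctr[0]=1
Ev 3: PC=0 idx=0 pred=N actual=N -> ctr[0]=0
Ev 4: PC=0 idx=0 pred=N actual=N -> ctr[0]=0
Ev 5: PC=1 idx=1 pred=N actual=N -> ctr[1]=0
Ev 6: PC=5 idx=1 pred=N actual=T -> ctr[1]=1
Ev 7: PC=5 idx=1 pred=N actual=T -> ctr[1]=2
Ev 8: PC=5 idx=1 pred=T actual=T -> ctr[1]=3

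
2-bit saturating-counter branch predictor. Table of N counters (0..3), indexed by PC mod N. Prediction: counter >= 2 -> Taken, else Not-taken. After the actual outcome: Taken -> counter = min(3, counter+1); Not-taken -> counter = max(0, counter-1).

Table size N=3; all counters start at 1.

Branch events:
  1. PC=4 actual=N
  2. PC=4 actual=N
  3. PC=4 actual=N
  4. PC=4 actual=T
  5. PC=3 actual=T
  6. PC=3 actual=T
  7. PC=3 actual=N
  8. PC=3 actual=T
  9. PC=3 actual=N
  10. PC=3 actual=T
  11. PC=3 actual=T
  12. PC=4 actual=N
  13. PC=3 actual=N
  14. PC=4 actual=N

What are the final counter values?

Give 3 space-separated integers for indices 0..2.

Ev 1: PC=4 idx=1 pred=N actual=N -> ctr[1]=0
Ev 2: PC=4 idx=1 pred=N actual=N -> ctr[1]=0
Ev 3: PC=4 idx=1 pred=N actual=N -> ctr[1]=0
Ev 4: PC=4 idx=1 pred=N actual=T -> ctr[1]=1
Ev 5: PC=3 idx=0 pred=N actual=T -> ctr[0]=2
Ev 6: PC=3 idx=0 pred=T actual=T -> ctr[0]=3
Ev 7: PC=3 idx=0 pred=T actual=N -> ctr[0]=2
Ev 8: PC=3 idx=0 pred=T actual=T -> ctr[0]=3
Ev 9: PC=3 idx=0 pred=T actual=N -> ctr[0]=2
Ev 10: PC=3 idx=0 pred=T actual=T -> ctr[0]=3
Ev 11: PC=3 idx=0 pred=T actual=T -> ctr[0]=3
Ev 12: PC=4 idx=1 pred=N actual=N -> ctr[1]=0
Ev 13: PC=3 idx=0 pred=T actual=N -> ctr[0]=2
Ev 14: PC=4 idx=1 pred=N actual=N -> ctr[1]=0

Answer: 2 0 1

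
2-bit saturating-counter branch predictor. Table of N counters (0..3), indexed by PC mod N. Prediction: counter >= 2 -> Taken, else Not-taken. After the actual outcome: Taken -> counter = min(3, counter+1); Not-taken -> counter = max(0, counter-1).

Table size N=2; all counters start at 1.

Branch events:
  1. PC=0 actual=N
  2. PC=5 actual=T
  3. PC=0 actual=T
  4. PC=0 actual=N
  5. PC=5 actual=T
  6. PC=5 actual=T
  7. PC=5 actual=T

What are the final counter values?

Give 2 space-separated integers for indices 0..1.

Ev 1: PC=0 idx=0 pred=N actual=N -> ctr[0]=0
Ev 2: PC=5 idx=1 pred=N actual=T -> ctr[1]=2
Ev 3: PC=0 idx=0 pred=N actual=T -> ctr[0]=1
Ev 4: PC=0 idx=0 pred=N actual=N -> ctr[0]=0
Ev 5: PC=5 idx=1 pred=T actual=T -> ctr[1]=3
Ev 6: PC=5 idx=1 pred=T actual=T -> ctr[1]=3
Ev 7: PC=5 idx=1 pred=T actual=T -> ctr[1]=3

Answer: 0 3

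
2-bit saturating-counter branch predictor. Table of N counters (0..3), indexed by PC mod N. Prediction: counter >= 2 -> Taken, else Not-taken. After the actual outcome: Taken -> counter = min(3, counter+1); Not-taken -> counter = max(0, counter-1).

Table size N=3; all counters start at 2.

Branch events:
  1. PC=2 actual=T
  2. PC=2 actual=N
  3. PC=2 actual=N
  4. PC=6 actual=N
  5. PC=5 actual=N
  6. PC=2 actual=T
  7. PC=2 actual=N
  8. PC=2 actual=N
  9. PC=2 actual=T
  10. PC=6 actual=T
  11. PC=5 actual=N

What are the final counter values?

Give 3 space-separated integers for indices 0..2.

Answer: 2 2 0

Derivation:
Ev 1: PC=2 idx=2 pred=T actual=T -> ctr[2]=3
Ev 2: PC=2 idx=2 pred=T actual=N -> ctr[2]=2
Ev 3: PC=2 idx=2 pred=T actual=N -> ctr[2]=1
Ev 4: PC=6 idx=0 pred=T actual=N -> ctr[0]=1
Ev 5: PC=5 idx=2 pred=N actual=N -> ctr[2]=0
Ev 6: PC=2 idx=2 pred=N actual=T -> ctr[2]=1
Ev 7: PC=2 idx=2 pred=N actual=N -> ctr[2]=0
Ev 8: PC=2 idx=2 pred=N actual=N -> ctr[2]=0
Ev 9: PC=2 idx=2 pred=N actual=T -> ctr[2]=1
Ev 10: PC=6 idx=0 pred=N actual=T -> ctr[0]=2
Ev 11: PC=5 idx=2 pred=N actual=N -> ctr[2]=0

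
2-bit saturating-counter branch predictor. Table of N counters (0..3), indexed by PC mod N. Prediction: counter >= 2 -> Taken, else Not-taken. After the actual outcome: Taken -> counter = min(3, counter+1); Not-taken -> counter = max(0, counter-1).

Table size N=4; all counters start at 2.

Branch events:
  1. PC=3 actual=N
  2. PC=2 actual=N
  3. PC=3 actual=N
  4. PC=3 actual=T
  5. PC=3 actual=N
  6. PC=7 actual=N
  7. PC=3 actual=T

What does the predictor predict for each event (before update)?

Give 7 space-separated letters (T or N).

Ev 1: PC=3 idx=3 pred=T actual=N -> ctr[3]=1
Ev 2: PC=2 idx=2 pred=T actual=N -> ctr[2]=1
Ev 3: PC=3 idx=3 pred=N actual=N -> ctr[3]=0
Ev 4: PC=3 idx=3 pred=N actual=T -> ctr[3]=1
Ev 5: PC=3 idx=3 pred=N actual=N -> ctr[3]=0
Ev 6: PC=7 idx=3 pred=N actual=N -> ctr[3]=0
Ev 7: PC=3 idx=3 pred=N actual=T -> ctr[3]=1

Answer: T T N N N N N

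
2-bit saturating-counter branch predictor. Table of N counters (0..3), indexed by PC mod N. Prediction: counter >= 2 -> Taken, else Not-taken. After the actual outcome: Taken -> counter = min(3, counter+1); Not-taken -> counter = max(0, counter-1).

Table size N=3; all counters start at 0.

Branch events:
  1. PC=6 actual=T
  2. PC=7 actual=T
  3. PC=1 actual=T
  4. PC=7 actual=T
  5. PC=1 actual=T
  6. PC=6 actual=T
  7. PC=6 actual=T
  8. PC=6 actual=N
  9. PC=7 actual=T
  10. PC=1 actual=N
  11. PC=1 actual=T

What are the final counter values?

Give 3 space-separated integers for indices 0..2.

Answer: 2 3 0

Derivation:
Ev 1: PC=6 idx=0 pred=N actual=T -> ctr[0]=1
Ev 2: PC=7 idx=1 pred=N actual=T -> ctr[1]=1
Ev 3: PC=1 idx=1 pred=N actual=T -> ctr[1]=2
Ev 4: PC=7 idx=1 pred=T actual=T -> ctr[1]=3
Ev 5: PC=1 idx=1 pred=T actual=T -> ctr[1]=3
Ev 6: PC=6 idx=0 pred=N actual=T -> ctr[0]=2
Ev 7: PC=6 idx=0 pred=T actual=T -> ctr[0]=3
Ev 8: PC=6 idx=0 pred=T actual=N -> ctr[0]=2
Ev 9: PC=7 idx=1 pred=T actual=T -> ctr[1]=3
Ev 10: PC=1 idx=1 pred=T actual=N -> ctr[1]=2
Ev 11: PC=1 idx=1 pred=T actual=T -> ctr[1]=3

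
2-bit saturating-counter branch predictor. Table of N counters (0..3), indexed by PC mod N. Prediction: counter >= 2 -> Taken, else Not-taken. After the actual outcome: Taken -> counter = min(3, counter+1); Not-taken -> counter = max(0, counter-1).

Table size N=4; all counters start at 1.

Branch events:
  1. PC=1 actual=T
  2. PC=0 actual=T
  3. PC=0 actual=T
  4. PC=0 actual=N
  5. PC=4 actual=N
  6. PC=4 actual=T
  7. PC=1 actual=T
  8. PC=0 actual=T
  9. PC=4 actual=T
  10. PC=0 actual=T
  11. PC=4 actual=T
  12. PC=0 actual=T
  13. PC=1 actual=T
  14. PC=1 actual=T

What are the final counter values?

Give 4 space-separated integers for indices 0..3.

Answer: 3 3 1 1

Derivation:
Ev 1: PC=1 idx=1 pred=N actual=T -> ctr[1]=2
Ev 2: PC=0 idx=0 pred=N actual=T -> ctr[0]=2
Ev 3: PC=0 idx=0 pred=T actual=T -> ctr[0]=3
Ev 4: PC=0 idx=0 pred=T actual=N -> ctr[0]=2
Ev 5: PC=4 idx=0 pred=T actual=N -> ctr[0]=1
Ev 6: PC=4 idx=0 pred=N actual=T -> ctr[0]=2
Ev 7: PC=1 idx=1 pred=T actual=T -> ctr[1]=3
Ev 8: PC=0 idx=0 pred=T actual=T -> ctr[0]=3
Ev 9: PC=4 idx=0 pred=T actual=T -> ctr[0]=3
Ev 10: PC=0 idx=0 pred=T actual=T -> ctr[0]=3
Ev 11: PC=4 idx=0 pred=T actual=T -> ctr[0]=3
Ev 12: PC=0 idx=0 pred=T actual=T -> ctr[0]=3
Ev 13: PC=1 idx=1 pred=T actual=T -> ctr[1]=3
Ev 14: PC=1 idx=1 pred=T actual=T -> ctr[1]=3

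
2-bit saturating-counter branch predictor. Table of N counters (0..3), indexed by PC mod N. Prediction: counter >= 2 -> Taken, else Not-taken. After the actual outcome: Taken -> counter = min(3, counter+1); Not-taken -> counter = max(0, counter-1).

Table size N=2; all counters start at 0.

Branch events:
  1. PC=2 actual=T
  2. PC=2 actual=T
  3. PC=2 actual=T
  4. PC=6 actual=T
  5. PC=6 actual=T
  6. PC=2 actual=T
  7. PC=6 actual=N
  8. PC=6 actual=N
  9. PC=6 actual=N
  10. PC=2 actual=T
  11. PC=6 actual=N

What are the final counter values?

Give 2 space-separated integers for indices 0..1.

Ev 1: PC=2 idx=0 pred=N actual=T -> ctr[0]=1
Ev 2: PC=2 idx=0 pred=N actual=T -> ctr[0]=2
Ev 3: PC=2 idx=0 pred=T actual=T -> ctr[0]=3
Ev 4: PC=6 idx=0 pred=T actual=T -> ctr[0]=3
Ev 5: PC=6 idx=0 pred=T actual=T -> ctr[0]=3
Ev 6: PC=2 idx=0 pred=T actual=T -> ctr[0]=3
Ev 7: PC=6 idx=0 pred=T actual=N -> ctr[0]=2
Ev 8: PC=6 idx=0 pred=T actual=N -> ctr[0]=1
Ev 9: PC=6 idx=0 pred=N actual=N -> ctr[0]=0
Ev 10: PC=2 idx=0 pred=N actual=T -> ctr[0]=1
Ev 11: PC=6 idx=0 pred=N actual=N -> ctr[0]=0

Answer: 0 0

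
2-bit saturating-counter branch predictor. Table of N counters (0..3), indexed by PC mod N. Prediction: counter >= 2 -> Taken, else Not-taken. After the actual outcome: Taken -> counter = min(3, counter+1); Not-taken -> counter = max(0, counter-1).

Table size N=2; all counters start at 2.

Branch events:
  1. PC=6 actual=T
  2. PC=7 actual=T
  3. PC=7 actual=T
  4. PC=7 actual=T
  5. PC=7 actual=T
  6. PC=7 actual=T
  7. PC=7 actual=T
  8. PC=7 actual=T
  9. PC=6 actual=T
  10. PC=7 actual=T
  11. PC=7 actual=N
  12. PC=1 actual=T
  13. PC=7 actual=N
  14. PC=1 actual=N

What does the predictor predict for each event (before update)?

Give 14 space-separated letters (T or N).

Ev 1: PC=6 idx=0 pred=T actual=T -> ctr[0]=3
Ev 2: PC=7 idx=1 pred=T actual=T -> ctr[1]=3
Ev 3: PC=7 idx=1 pred=T actual=T -> ctr[1]=3
Ev 4: PC=7 idx=1 pred=T actual=T -> ctr[1]=3
Ev 5: PC=7 idx=1 pred=T actual=T -> ctr[1]=3
Ev 6: PC=7 idx=1 pred=T actual=T -> ctr[1]=3
Ev 7: PC=7 idx=1 pred=T actual=T -> ctr[1]=3
Ev 8: PC=7 idx=1 pred=T actual=T -> ctr[1]=3
Ev 9: PC=6 idx=0 pred=T actual=T -> ctr[0]=3
Ev 10: PC=7 idx=1 pred=T actual=T -> ctr[1]=3
Ev 11: PC=7 idx=1 pred=T actual=N -> ctr[1]=2
Ev 12: PC=1 idx=1 pred=T actual=T -> ctr[1]=3
Ev 13: PC=7 idx=1 pred=T actual=N -> ctr[1]=2
Ev 14: PC=1 idx=1 pred=T actual=N -> ctr[1]=1

Answer: T T T T T T T T T T T T T T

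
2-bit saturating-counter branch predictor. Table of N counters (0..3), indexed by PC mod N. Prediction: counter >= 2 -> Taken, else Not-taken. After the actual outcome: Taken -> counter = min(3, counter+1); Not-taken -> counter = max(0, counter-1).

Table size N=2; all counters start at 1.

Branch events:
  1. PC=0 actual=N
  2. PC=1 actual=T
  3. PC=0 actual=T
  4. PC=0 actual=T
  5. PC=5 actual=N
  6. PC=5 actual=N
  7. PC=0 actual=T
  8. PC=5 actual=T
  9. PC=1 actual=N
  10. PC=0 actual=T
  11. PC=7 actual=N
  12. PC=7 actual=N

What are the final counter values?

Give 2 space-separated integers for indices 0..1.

Answer: 3 0

Derivation:
Ev 1: PC=0 idx=0 pred=N actual=N -> ctr[0]=0
Ev 2: PC=1 idx=1 pred=N actual=T -> ctr[1]=2
Ev 3: PC=0 idx=0 pred=N actual=T -> ctr[0]=1
Ev 4: PC=0 idx=0 pred=N actual=T -> ctr[0]=2
Ev 5: PC=5 idx=1 pred=T actual=N -> ctr[1]=1
Ev 6: PC=5 idx=1 pred=N actual=N -> ctr[1]=0
Ev 7: PC=0 idx=0 pred=T actual=T -> ctr[0]=3
Ev 8: PC=5 idx=1 pred=N actual=T -> ctr[1]=1
Ev 9: PC=1 idx=1 pred=N actual=N -> ctr[1]=0
Ev 10: PC=0 idx=0 pred=T actual=T -> ctr[0]=3
Ev 11: PC=7 idx=1 pred=N actual=N -> ctr[1]=0
Ev 12: PC=7 idx=1 pred=N actual=N -> ctr[1]=0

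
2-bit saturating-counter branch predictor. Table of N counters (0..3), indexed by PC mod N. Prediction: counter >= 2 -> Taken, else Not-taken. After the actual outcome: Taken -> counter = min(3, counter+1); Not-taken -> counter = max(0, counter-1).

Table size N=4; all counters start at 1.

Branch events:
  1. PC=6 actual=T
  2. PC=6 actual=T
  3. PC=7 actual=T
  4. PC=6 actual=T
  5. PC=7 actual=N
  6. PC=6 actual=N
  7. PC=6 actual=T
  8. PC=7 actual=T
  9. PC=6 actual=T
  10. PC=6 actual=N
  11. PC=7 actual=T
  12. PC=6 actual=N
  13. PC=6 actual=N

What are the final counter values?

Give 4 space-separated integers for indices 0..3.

Ev 1: PC=6 idx=2 pred=N actual=T -> ctr[2]=2
Ev 2: PC=6 idx=2 pred=T actual=T -> ctr[2]=3
Ev 3: PC=7 idx=3 pred=N actual=T -> ctr[3]=2
Ev 4: PC=6 idx=2 pred=T actual=T -> ctr[2]=3
Ev 5: PC=7 idx=3 pred=T actual=N -> ctr[3]=1
Ev 6: PC=6 idx=2 pred=T actual=N -> ctr[2]=2
Ev 7: PC=6 idx=2 pred=T actual=T -> ctr[2]=3
Ev 8: PC=7 idx=3 pred=N actual=T -> ctr[3]=2
Ev 9: PC=6 idx=2 pred=T actual=T -> ctr[2]=3
Ev 10: PC=6 idx=2 pred=T actual=N -> ctr[2]=2
Ev 11: PC=7 idx=3 pred=T actual=T -> ctr[3]=3
Ev 12: PC=6 idx=2 pred=T actual=N -> ctr[2]=1
Ev 13: PC=6 idx=2 pred=N actual=N -> ctr[2]=0

Answer: 1 1 0 3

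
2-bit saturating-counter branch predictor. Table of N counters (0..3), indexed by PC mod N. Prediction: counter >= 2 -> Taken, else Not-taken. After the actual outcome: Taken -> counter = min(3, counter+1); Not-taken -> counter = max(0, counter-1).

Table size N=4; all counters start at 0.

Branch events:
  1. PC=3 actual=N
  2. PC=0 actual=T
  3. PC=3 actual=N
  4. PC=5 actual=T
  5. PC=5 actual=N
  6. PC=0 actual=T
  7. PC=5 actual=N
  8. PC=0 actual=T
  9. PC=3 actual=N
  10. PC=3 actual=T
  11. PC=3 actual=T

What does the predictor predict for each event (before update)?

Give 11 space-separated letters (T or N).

Answer: N N N N N N N T N N N

Derivation:
Ev 1: PC=3 idx=3 pred=N actual=N -> ctr[3]=0
Ev 2: PC=0 idx=0 pred=N actual=T -> ctr[0]=1
Ev 3: PC=3 idx=3 pred=N actual=N -> ctr[3]=0
Ev 4: PC=5 idx=1 pred=N actual=T -> ctr[1]=1
Ev 5: PC=5 idx=1 pred=N actual=N -> ctr[1]=0
Ev 6: PC=0 idx=0 pred=N actual=T -> ctr[0]=2
Ev 7: PC=5 idx=1 pred=N actual=N -> ctr[1]=0
Ev 8: PC=0 idx=0 pred=T actual=T -> ctr[0]=3
Ev 9: PC=3 idx=3 pred=N actual=N -> ctr[3]=0
Ev 10: PC=3 idx=3 pred=N actual=T -> ctr[3]=1
Ev 11: PC=3 idx=3 pred=N actual=T -> ctr[3]=2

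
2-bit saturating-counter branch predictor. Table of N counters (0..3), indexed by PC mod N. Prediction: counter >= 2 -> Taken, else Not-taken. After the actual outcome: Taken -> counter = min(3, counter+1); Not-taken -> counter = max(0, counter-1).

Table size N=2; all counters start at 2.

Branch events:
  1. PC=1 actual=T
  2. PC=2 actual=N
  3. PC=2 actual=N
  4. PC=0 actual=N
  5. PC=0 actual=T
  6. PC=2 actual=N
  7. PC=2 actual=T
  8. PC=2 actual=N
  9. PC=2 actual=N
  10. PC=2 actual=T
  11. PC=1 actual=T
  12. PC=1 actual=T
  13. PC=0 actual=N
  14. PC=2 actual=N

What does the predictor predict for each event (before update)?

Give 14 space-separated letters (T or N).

Ev 1: PC=1 idx=1 pred=T actual=T -> ctr[1]=3
Ev 2: PC=2 idx=0 pred=T actual=N -> ctr[0]=1
Ev 3: PC=2 idx=0 pred=N actual=N -> ctr[0]=0
Ev 4: PC=0 idx=0 pred=N actual=N -> ctr[0]=0
Ev 5: PC=0 idx=0 pred=N actual=T -> ctr[0]=1
Ev 6: PC=2 idx=0 pred=N actual=N -> ctr[0]=0
Ev 7: PC=2 idx=0 pred=N actual=T -> ctr[0]=1
Ev 8: PC=2 idx=0 pred=N actual=N -> ctr[0]=0
Ev 9: PC=2 idx=0 pred=N actual=N -> ctr[0]=0
Ev 10: PC=2 idx=0 pred=N actual=T -> ctr[0]=1
Ev 11: PC=1 idx=1 pred=T actual=T -> ctr[1]=3
Ev 12: PC=1 idx=1 pred=T actual=T -> ctr[1]=3
Ev 13: PC=0 idx=0 pred=N actual=N -> ctr[0]=0
Ev 14: PC=2 idx=0 pred=N actual=N -> ctr[0]=0

Answer: T T N N N N N N N N T T N N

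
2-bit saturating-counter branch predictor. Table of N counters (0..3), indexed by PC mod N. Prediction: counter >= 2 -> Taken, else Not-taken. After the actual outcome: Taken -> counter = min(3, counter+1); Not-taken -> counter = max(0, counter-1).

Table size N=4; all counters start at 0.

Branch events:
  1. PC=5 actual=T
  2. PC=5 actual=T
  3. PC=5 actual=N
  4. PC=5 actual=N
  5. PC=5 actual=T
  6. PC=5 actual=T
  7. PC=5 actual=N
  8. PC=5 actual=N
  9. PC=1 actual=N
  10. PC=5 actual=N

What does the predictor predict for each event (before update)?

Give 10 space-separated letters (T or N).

Ev 1: PC=5 idx=1 pred=N actual=T -> ctr[1]=1
Ev 2: PC=5 idx=1 pred=N actual=T -> ctr[1]=2
Ev 3: PC=5 idx=1 pred=T actual=N -> ctr[1]=1
Ev 4: PC=5 idx=1 pred=N actual=N -> ctr[1]=0
Ev 5: PC=5 idx=1 pred=N actual=T -> ctr[1]=1
Ev 6: PC=5 idx=1 pred=N actual=T -> ctr[1]=2
Ev 7: PC=5 idx=1 pred=T actual=N -> ctr[1]=1
Ev 8: PC=5 idx=1 pred=N actual=N -> ctr[1]=0
Ev 9: PC=1 idx=1 pred=N actual=N -> ctr[1]=0
Ev 10: PC=5 idx=1 pred=N actual=N -> ctr[1]=0

Answer: N N T N N N T N N N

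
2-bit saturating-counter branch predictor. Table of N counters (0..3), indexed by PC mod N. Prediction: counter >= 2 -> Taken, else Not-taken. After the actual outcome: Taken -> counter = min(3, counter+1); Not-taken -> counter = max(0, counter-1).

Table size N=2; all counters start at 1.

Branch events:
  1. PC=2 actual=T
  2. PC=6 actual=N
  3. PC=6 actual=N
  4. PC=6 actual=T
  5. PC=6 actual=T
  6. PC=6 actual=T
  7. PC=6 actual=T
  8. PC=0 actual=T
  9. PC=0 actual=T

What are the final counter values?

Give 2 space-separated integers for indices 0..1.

Answer: 3 1

Derivation:
Ev 1: PC=2 idx=0 pred=N actual=T -> ctr[0]=2
Ev 2: PC=6 idx=0 pred=T actual=N -> ctr[0]=1
Ev 3: PC=6 idx=0 pred=N actual=N -> ctr[0]=0
Ev 4: PC=6 idx=0 pred=N actual=T -> ctr[0]=1
Ev 5: PC=6 idx=0 pred=N actual=T -> ctr[0]=2
Ev 6: PC=6 idx=0 pred=T actual=T -> ctr[0]=3
Ev 7: PC=6 idx=0 pred=T actual=T -> ctr[0]=3
Ev 8: PC=0 idx=0 pred=T actual=T -> ctr[0]=3
Ev 9: PC=0 idx=0 pred=T actual=T -> ctr[0]=3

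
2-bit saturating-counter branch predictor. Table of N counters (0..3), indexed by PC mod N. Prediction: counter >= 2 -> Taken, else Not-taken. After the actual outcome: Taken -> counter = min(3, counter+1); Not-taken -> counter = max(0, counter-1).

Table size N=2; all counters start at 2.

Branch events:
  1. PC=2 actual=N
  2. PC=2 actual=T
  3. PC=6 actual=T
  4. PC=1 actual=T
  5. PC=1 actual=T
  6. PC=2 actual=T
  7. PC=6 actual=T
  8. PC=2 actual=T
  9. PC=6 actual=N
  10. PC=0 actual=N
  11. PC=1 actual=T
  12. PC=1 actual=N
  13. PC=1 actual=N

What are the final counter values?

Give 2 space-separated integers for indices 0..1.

Ev 1: PC=2 idx=0 pred=T actual=N -> ctr[0]=1
Ev 2: PC=2 idx=0 pred=N actual=T -> ctr[0]=2
Ev 3: PC=6 idx=0 pred=T actual=T -> ctr[0]=3
Ev 4: PC=1 idx=1 pred=T actual=T -> ctr[1]=3
Ev 5: PC=1 idx=1 pred=T actual=T -> ctr[1]=3
Ev 6: PC=2 idx=0 pred=T actual=T -> ctr[0]=3
Ev 7: PC=6 idx=0 pred=T actual=T -> ctr[0]=3
Ev 8: PC=2 idx=0 pred=T actual=T -> ctr[0]=3
Ev 9: PC=6 idx=0 pred=T actual=N -> ctr[0]=2
Ev 10: PC=0 idx=0 pred=T actual=N -> ctr[0]=1
Ev 11: PC=1 idx=1 pred=T actual=T -> ctr[1]=3
Ev 12: PC=1 idx=1 pred=T actual=N -> ctr[1]=2
Ev 13: PC=1 idx=1 pred=T actual=N -> ctr[1]=1

Answer: 1 1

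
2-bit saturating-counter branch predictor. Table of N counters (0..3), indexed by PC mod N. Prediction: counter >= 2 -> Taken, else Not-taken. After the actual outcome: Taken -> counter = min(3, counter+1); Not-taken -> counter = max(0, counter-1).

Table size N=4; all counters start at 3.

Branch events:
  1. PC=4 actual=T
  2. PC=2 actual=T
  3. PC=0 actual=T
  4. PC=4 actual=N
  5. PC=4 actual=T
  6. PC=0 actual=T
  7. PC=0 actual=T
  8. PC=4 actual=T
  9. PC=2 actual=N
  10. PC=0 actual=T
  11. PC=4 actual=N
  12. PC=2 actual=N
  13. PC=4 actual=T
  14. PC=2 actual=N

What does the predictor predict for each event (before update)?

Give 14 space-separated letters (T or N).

Ev 1: PC=4 idx=0 pred=T actual=T -> ctr[0]=3
Ev 2: PC=2 idx=2 pred=T actual=T -> ctr[2]=3
Ev 3: PC=0 idx=0 pred=T actual=T -> ctr[0]=3
Ev 4: PC=4 idx=0 pred=T actual=N -> ctr[0]=2
Ev 5: PC=4 idx=0 pred=T actual=T -> ctr[0]=3
Ev 6: PC=0 idx=0 pred=T actual=T -> ctr[0]=3
Ev 7: PC=0 idx=0 pred=T actual=T -> ctr[0]=3
Ev 8: PC=4 idx=0 pred=T actual=T -> ctr[0]=3
Ev 9: PC=2 idx=2 pred=T actual=N -> ctr[2]=2
Ev 10: PC=0 idx=0 pred=T actual=T -> ctr[0]=3
Ev 11: PC=4 idx=0 pred=T actual=N -> ctr[0]=2
Ev 12: PC=2 idx=2 pred=T actual=N -> ctr[2]=1
Ev 13: PC=4 idx=0 pred=T actual=T -> ctr[0]=3
Ev 14: PC=2 idx=2 pred=N actual=N -> ctr[2]=0

Answer: T T T T T T T T T T T T T N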